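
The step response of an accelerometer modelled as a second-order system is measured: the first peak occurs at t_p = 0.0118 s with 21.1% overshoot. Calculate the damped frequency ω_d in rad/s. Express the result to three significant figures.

ω_d ≈ 266 rad/s

t_p = π/ω_d, so ω_d = π/0.0118 = 266 rad/s.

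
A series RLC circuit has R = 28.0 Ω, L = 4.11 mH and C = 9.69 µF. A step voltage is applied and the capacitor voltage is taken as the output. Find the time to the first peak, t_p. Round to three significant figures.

t_p ≈ 0.000855 s

For a series RLC circuit (capacitor voltage as output), ω_n = 1/√(LC) = 1/√(4.11 mH · 9.69 µF) = 5010 rad/s.
ζ = (R/2)·√(C/L) = (28.0/2)·√(9.69 µF/4.11 mH) = 0.680.
ω_d = ω_n√(1−ζ²) = 3680 rad/s. t_p = π/ω_d = 0.000855 s.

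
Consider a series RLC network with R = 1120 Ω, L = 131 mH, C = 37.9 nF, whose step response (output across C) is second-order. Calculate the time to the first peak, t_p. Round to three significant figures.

For a series RLC circuit (capacitor voltage as output), ω_n = 1/√(LC) = 1/√(131 mH · 37.9 nF) = 14200 rad/s.
ζ = (R/2)·√(C/L) = (1120/2)·√(37.9 nF/131 mH) = 0.301.
ω_d = ω_n√(1−ζ²) = 13500 rad/s. t_p = π/ω_d = 0.000232 s.

t_p ≈ 0.000232 s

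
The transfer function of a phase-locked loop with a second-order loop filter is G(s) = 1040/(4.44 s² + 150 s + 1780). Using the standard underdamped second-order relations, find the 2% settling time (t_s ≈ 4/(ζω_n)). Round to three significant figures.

Dividing through by 4.44: denominator becomes s² + 33.78 s + 400.9.
So ω_n = √400.9 = 20.0 rad/s and ζ = 33.78/(2·20.0) = 0.844.
t_s ≈ 4/(ζω_n) = 0.237 s.

t_s ≈ 0.237 s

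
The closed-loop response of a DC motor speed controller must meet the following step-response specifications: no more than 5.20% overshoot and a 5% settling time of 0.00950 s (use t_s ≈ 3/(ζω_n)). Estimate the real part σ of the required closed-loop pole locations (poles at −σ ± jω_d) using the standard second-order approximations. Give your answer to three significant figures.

σ ≈ 316

The settling-time spec alone fixes σ = ζω_n = 3/t_s = 3/0.00950 = 316.
(Overshoot then fixes ζ = 0.685 and hence ω_d = σ·√(1−ζ²)/ζ = 336 rad/s.)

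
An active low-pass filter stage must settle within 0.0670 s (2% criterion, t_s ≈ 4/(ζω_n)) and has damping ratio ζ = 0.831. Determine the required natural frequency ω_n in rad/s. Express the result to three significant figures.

Rearranging t_s ≈ 4/(ζω_n) gives ω_n = 4/(ζ·t_s) = 4/(0.831 × 0.0670) = 71.8 rad/s.

ω_n ≈ 71.8 rad/s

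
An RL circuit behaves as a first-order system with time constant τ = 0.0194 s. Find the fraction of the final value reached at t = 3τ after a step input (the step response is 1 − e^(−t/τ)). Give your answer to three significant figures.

y/y_∞ ≈ 0.950

y(t)/y_∞ = 1 − e^(−t/τ) = 1 − e^(−3) = 1 − e^(−3.00) = 0.950.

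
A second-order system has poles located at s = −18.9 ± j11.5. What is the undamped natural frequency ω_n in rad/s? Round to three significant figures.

|pole| = ω_n = √(18.9² + 11.5²) = 22.1 rad/s; ζ = cos θ = σ/ω_n = 0.854.

ω_n ≈ 22.1 rad/s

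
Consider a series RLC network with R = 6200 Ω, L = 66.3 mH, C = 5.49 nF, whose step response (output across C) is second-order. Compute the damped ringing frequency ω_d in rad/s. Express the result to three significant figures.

For a series RLC circuit (capacitor voltage as output), ω_n = 1/√(LC) = 1/√(66.3 mH · 5.49 nF) = 52400 rad/s.
ζ = (R/2)·√(C/L) = (6200/2)·√(5.49 nF/66.3 mH) = 0.892.
ω_d = ω_n√(1−ζ²) = 23700 rad/s.

ω_d ≈ 23700 rad/s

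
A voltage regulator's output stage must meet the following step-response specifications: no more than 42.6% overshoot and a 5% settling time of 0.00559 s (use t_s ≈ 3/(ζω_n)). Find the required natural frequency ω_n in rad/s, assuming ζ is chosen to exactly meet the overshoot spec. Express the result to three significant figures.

From %OS = 100·exp(−πζ/√(1−ζ²)), invert to get ζ = −ln(OS)/√(π² + ln²(OS)) with OS = 0.426.
−ln 0.426 = 0.8533, so ζ = 0.8533/√(π² + 0.7281) = 0.262.
From t_s ≈ 3/(ζω_n): ω_n = 3/(ζ·t_s) = 3/(0.262·0.00559) = 2050 rad/s.

ω_n ≈ 2050 rad/s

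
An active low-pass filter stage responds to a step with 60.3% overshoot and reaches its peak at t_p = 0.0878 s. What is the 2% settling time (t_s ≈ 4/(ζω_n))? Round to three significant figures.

t_s ≈ 0.694 s

ζ from %OS: ζ = |ln 0.603|/√(π²+ln²0.603) = 0.159.
t_p = π/ω_d ⇒ ω_d = 35.8 rad/s; then ω_n = ω_d/√(1−ζ²) = 36.2 rad/s.
t_s ≈ 4/(ζω_n) = 4/(0.159·36.2) = 0.694 s.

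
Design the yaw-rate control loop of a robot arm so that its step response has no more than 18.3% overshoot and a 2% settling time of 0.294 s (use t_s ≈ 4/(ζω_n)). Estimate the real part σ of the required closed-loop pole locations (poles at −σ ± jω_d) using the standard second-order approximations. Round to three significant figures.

σ ≈ 13.6

The settling-time spec alone fixes σ = ζω_n = 4/t_s = 4/0.294 = 13.6.
(Overshoot then fixes ζ = 0.476 and hence ω_d = σ·√(1−ζ²)/ζ = 25.2 rad/s.)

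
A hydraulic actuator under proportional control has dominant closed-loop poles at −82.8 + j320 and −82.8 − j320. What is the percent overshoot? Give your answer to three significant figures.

The poles are at −σ ± jω_d with σ = 82.8 and ω_d = 320, so ω_n = √(σ²+ω_d²) = 331 rad/s and ζ = σ/ω_n = 0.251.
%OS = 100 e^{−πζ/√(1−ζ²)} with ζ = 0.251 gives 44.4%.

%OS ≈ 44.4%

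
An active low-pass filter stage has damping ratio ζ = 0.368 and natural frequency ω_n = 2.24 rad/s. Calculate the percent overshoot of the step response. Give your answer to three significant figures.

%OS ≈ 28.8%

For an underdamped second-order system, %OS = 100·exp(−πζ/√(1−ζ²)).
πζ/√(1−ζ²) = π·0.368/√(1−0.135) = 1.243, so %OS = 100·e^(−1.243) = 28.8%.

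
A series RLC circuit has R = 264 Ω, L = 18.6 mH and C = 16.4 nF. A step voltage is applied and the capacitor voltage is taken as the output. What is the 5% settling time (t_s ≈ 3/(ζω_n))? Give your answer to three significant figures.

t_s ≈ 0.000423 s

For a series RLC circuit (capacitor voltage as output), ω_n = 1/√(LC) = 1/√(18.6 mH · 16.4 nF) = 57300 rad/s.
ζ = (R/2)·√(C/L) = (264/2)·√(16.4 nF/18.6 mH) = 0.124.
t_s ≈ 3/(ζω_n) = 0.000423 s.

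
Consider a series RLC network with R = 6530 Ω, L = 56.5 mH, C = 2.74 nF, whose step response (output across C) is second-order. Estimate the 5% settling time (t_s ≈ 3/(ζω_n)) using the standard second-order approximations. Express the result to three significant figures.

t_s ≈ 0.0000519 s

For a series RLC circuit (capacitor voltage as output), ω_n = 1/√(LC) = 1/√(56.5 mH · 2.74 nF) = 80400 rad/s.
ζ = (R/2)·√(C/L) = (6530/2)·√(2.74 nF/56.5 mH) = 0.719.
t_s ≈ 3/(ζω_n) = 0.0000519 s.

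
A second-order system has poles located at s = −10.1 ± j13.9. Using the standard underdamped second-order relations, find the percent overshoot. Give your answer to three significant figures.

|pole| = ω_n = √(10.1² + 13.9²) = 17.2 rad/s; ζ = cos θ = σ/ω_n = 0.588.
%OS = 100·exp(−πζ/√(1−ζ²)) = 10.2%.

%OS ≈ 10.2%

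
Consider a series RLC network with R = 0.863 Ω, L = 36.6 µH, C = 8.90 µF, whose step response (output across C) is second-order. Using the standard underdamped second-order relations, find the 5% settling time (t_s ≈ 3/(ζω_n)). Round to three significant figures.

t_s ≈ 0.000254 s

For a series RLC circuit (capacitor voltage as output), ω_n = 1/√(LC) = 1/√(36.6 µH · 8.90 µF) = 55400 rad/s.
ζ = (R/2)·√(C/L) = (0.863/2)·√(8.90 µF/36.6 µH) = 0.213.
t_s ≈ 3/(ζω_n) = 0.000254 s.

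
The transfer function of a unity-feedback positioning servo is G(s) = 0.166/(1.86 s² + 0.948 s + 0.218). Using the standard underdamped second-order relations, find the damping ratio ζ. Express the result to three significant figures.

ζ ≈ 0.744

Dividing through by 1.86: denominator becomes s² + 0.5097 s + 0.1172.
So ω_n = √0.1172 = 0.342 rad/s and ζ = 0.5097/(2·0.342) = 0.744.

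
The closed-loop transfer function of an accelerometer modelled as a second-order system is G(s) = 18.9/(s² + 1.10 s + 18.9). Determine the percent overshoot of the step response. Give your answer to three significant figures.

%OS ≈ 67.0%

ω_n = √18.9 = 4.35 rad/s; ζ = 1.10/(2·4.35) = 0.127.
%OS = 100 e^{−πζ/√(1−ζ²)} with ζ = 0.127 gives 67.0%.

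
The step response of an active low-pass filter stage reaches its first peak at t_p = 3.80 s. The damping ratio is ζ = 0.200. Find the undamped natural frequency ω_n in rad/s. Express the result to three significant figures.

Peak time t_p = π/ω_d, so ω_d = π/t_p = π/3.80 = 0.827 rad/s.
ω_n = ω_d/√(1−ζ²) = 0.827/√0.960 = 0.844 rad/s.

ω_n ≈ 0.844 rad/s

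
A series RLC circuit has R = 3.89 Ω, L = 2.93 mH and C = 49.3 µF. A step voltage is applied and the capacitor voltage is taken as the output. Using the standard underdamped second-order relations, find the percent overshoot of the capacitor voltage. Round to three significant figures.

%OS ≈ 44.1%

For a series RLC circuit (capacitor voltage as output), ω_n = 1/√(LC) = 1/√(2.93 mH · 49.3 µF) = 2630 rad/s.
ζ = (R/2)·√(C/L) = (3.89/2)·√(49.3 µF/2.93 mH) = 0.252.
%OS = 100·exp(−πζ/√(1−ζ²)) = 44.1%.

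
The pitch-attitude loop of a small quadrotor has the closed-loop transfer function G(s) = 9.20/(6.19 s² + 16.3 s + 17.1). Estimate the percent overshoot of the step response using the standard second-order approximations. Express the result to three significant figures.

%OS ≈ 1.69%

Dividing through by 6.19: denominator becomes s² + 2.633 s + 2.763.
So ω_n = √2.763 = 1.66 rad/s and ζ = 2.633/(2·1.66) = 0.792.
%OS = 100·exp(−πζ/√(1−ζ²)) = 1.69%.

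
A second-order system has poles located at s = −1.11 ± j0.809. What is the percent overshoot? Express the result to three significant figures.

With σ = 1.11, ω_d = 0.809: ω_n = √(σ²+ω_d²) = 1.37 rad/s, ζ = σ/ω_n = 0.808.
Overshoot: exp(−π·0.808/√(1−0.808²)) = 0.0134, i.e. 1.34%.

%OS ≈ 1.34%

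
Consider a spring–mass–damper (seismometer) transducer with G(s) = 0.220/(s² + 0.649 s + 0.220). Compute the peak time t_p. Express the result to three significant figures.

Comparing the denominator to s² + 2ζω_n s + ω_n²: ω_n = √0.220 = 0.469 rad/s, and 2ζω_n = 0.649 so ζ = 0.649/(2·0.469) = 0.692.
The damped frequency ω_d = ω_n√(1−ζ²) = 0.339 rad/s. Then t_p = π/ω_d = 9.28 s.

t_p ≈ 9.28 s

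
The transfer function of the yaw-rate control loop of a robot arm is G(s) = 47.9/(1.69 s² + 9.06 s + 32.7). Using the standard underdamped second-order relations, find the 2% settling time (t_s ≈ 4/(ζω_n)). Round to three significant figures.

t_s ≈ 1.49 s

Dividing through by 1.69: denominator becomes s² + 5.361 s + 19.35.
So ω_n = √19.35 = 4.40 rad/s and ζ = 5.361/(2·4.40) = 0.609.
t_s ≈ 4/(ζω_n) = 1.49 s.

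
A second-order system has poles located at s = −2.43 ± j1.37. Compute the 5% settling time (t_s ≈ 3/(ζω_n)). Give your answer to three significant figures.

t_s ≈ 1.23 s

For poles at −σ ± jω_d, ζω_n = σ = 2.43, so t_s ≈ 3/σ = 1.23 s.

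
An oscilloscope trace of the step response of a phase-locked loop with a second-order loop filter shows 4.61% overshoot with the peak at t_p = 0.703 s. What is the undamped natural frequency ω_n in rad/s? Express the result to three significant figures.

From the overshoot, ζ = −ln(OS)/√(π²+ln²(OS)) = 0.700.
From t_p = π/ω_d, ω_d = π/0.703 = 4.47 rad/s, so ω_n = ω_d/√(1−ζ²) = 6.26 rad/s.

ω_n ≈ 6.26 rad/s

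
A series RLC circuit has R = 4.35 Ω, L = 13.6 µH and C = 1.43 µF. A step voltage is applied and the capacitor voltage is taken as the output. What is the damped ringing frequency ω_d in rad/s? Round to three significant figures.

For a series RLC circuit (capacitor voltage as output), ω_n = 1/√(LC) = 1/√(13.6 µH · 1.43 µF) = 227000 rad/s.
ζ = (R/2)·√(C/L) = (4.35/2)·√(1.43 µF/13.6 µH) = 0.705.
The damped frequency ω_d = ω_n√(1−ζ²) = 161000 rad/s.

ω_d ≈ 161000 rad/s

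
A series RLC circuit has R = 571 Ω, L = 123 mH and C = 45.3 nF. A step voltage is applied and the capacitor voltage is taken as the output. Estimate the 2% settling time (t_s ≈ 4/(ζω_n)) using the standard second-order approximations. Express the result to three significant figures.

For a series RLC circuit (capacitor voltage as output), ω_n = 1/√(LC) = 1/√(123 mH · 45.3 nF) = 13400 rad/s.
ζ = (R/2)·√(C/L) = (571/2)·√(45.3 nF/123 mH) = 0.173.
t_s ≈ 4/(ζω_n) = 0.00172 s.

t_s ≈ 0.00172 s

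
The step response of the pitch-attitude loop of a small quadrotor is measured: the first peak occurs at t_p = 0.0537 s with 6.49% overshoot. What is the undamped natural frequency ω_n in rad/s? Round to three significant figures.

ζ from %OS: ζ = |ln 0.0649|/√(π²+ln²0.0649) = 0.657.
t_p = π/ω_d ⇒ ω_d = 58.5 rad/s; then ω_n = ω_d/√(1−ζ²) = 77.6 rad/s.

ω_n ≈ 77.6 rad/s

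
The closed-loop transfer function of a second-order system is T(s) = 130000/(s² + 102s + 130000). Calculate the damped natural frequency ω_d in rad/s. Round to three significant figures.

ω_d ≈ 357 rad/s

ω_n = √130000 = 361 rad/s; ζ = 102/(2·361) = 0.141.
ω_d = ω_n√(1−ζ²) = 357 rad/s.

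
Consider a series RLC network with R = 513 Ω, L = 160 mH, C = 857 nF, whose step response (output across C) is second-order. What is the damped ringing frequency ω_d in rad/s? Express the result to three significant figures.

ω_d ≈ 2170 rad/s

For a series RLC circuit (capacitor voltage as output), ω_n = 1/√(LC) = 1/√(160 mH · 857 nF) = 2700 rad/s.
ζ = (R/2)·√(C/L) = (513/2)·√(857 nF/160 mH) = 0.594.
ω_d = ω_n√(1−ζ²) = 2170 rad/s.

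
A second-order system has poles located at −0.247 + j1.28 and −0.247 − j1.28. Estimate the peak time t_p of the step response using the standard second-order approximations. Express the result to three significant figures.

t_p = π/ω_d with ω_d = 1.28 (the imaginary part), so t_p = 2.45 s.

t_p ≈ 2.45 s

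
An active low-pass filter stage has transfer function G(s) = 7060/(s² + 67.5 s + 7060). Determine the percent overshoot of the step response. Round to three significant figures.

Comparing the denominator to s² + 2ζω_n s + ω_n²: ω_n = √7060 = 84.0 rad/s, and 2ζω_n = 67.5 so ζ = 67.5/(2·84.0) = 0.402.
Overshoot: exp(−π·0.402/√(1−0.402²)) = 0.252, i.e. 25.2%.

%OS ≈ 25.2%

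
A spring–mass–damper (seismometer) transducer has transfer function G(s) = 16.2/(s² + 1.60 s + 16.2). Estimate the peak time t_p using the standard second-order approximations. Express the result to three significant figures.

Comparing the denominator to s² + 2ζω_n s + ω_n²: ω_n = √16.2 = 4.02 rad/s, and 2ζω_n = 1.60 so ζ = 1.60/(2·4.02) = 0.199.
ω_d = 4.02·√(1 − 0.199²) = 3.94 rad/s. Then t_p = π/ω_d = 0.796 s.

t_p ≈ 0.796 s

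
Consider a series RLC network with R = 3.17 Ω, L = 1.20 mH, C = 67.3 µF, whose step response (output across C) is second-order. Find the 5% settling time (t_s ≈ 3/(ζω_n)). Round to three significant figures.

t_s ≈ 0.00227 s

For a series RLC circuit (capacitor voltage as output), ω_n = 1/√(LC) = 1/√(1.20 mH · 67.3 µF) = 3520 rad/s.
ζ = (R/2)·√(C/L) = (3.17/2)·√(67.3 µF/1.20 mH) = 0.375.
t_s ≈ 3/(ζω_n) = 0.00227 s.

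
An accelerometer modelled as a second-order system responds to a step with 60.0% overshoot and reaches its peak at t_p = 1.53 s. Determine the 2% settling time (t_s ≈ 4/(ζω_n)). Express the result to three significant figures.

t_s ≈ 12.0 s

ζ from %OS: ζ = |ln 0.600|/√(π²+ln²0.600) = 0.160.
From t_p = π/ω_d, ω_d = π/1.53 = 2.05 rad/s, so ω_n = ω_d/√(1−ζ²) = 2.08 rad/s.
t_s ≈ 4/(ζω_n) = 4/(0.160·2.08) = 12.0 s.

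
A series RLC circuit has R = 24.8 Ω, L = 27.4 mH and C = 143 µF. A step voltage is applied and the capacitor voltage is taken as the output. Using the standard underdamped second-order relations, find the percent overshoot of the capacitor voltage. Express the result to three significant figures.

For a series RLC circuit (capacitor voltage as output), ω_n = 1/√(LC) = 1/√(27.4 mH · 143 µF) = 505 rad/s.
ζ = (R/2)·√(C/L) = (24.8/2)·√(143 µF/27.4 mH) = 0.896.
%OS = 100 e^{−πζ/√(1−ζ²)} with ζ = 0.896 gives 0.178%.

%OS ≈ 0.178%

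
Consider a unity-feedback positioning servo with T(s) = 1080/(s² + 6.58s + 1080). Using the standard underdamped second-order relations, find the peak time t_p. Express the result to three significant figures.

Comparing the denominator to s² + 2ζω_n s + ω_n²: ω_n = √1080 = 32.9 rad/s, and 2ζω_n = 6.58 so ζ = 6.58/(2·32.9) = 0.100.
ω_d = 32.9·√(1 − 0.100²) = 32.7 rad/s. Then t_p = π/ω_d = 0.0961 s.

t_p ≈ 0.0961 s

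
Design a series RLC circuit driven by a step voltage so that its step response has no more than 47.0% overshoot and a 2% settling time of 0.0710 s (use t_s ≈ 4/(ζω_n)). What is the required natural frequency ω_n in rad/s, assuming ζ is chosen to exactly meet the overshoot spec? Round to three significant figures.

Inverting the overshoot relation: ζ = |ln 0.470|/√(π² + ln²0.470) = 0.234.
From t_s ≈ 4/(ζω_n): ω_n = 4/(ζ·t_s) = 4/(0.234·0.0710) = 241 rad/s.

ω_n ≈ 241 rad/s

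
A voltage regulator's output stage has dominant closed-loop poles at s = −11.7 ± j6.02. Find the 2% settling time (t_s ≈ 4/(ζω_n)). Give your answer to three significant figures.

For poles at −σ ± jω_d, ζω_n = σ = 11.7, so t_s ≈ 4/σ = 0.342 s.

t_s ≈ 0.342 s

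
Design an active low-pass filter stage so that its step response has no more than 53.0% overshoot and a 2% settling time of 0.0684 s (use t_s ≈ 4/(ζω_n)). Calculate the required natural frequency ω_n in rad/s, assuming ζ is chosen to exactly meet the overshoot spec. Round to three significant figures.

ζ = −ln(OS)/√(π² + (ln OS)²). With OS = 0.530, ln OS = −0.6349 and ζ = 0.6349/3.205 = 0.198.
From t_s ≈ 4/(ζω_n): ω_n = 4/(ζ·t_s) = 4/(0.198·0.0684) = 295 rad/s.

ω_n ≈ 295 rad/s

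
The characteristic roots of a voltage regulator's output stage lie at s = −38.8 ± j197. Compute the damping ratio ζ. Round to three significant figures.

ζ ≈ 0.193

The poles are at −σ ± jω_d with σ = 38.8 and ω_d = 197, so ω_n = √(σ²+ω_d²) = 201 rad/s and ζ = σ/ω_n = 0.193.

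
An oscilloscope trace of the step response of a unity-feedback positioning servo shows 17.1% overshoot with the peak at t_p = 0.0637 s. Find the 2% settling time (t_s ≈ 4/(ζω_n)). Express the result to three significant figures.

t_s ≈ 0.144 s

The overshoot fixes ζ = −ln(OS)/√(π²+ln²(OS)) = 0.490.
t_p = π/ω_d ⇒ ω_d = 49.3 rad/s; then ω_n = ω_d/√(1−ζ²) = 56.6 rad/s.
t_s ≈ 4/(ζω_n) = 4/(0.490·56.6) = 0.144 s.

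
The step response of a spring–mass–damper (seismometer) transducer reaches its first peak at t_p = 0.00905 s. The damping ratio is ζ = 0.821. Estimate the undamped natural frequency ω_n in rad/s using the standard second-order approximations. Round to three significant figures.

ω_n ≈ 608 rad/s

Peak time t_p = π/ω_d, so ω_d = π/t_p = π/0.00905 = 347 rad/s.
ω_n = ω_d/√(1−ζ²) = 347/√0.326 = 608 rad/s.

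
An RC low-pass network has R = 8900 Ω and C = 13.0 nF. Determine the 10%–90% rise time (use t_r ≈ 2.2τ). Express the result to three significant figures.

t_r ≈ 0.000255 s

τ = RC = 8900 × 13.0 nF = 0.000116 s.
t_r ≈ 2.2τ = 0.000255 s.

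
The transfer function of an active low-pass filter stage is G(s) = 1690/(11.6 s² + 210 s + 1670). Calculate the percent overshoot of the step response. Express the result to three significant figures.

Dividing through by 11.6: denominator becomes s² + 18.10 s + 144.0.
So ω_n = √144.0 = 12.0 rad/s and ζ = 18.10/(2·12.0) = 0.754.
Overshoot: exp(−π·0.754/√(1−0.754²)) = 0.0270, i.e. 2.70%.

%OS ≈ 2.70%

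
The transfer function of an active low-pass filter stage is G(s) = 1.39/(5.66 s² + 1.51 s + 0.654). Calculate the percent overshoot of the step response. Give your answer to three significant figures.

%OS ≈ 26.2%

Dividing through by 5.66: denominator becomes s² + 0.2668 s + 0.1155.
So ω_n = √0.1155 = 0.340 rad/s and ζ = 0.2668/(2·0.340) = 0.392.
%OS = 100 e^{−πζ/√(1−ζ²)} with ζ = 0.392 gives 26.2%.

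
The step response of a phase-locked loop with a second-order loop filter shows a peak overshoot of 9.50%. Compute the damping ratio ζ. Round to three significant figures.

Inverting the overshoot relation: ζ = |ln 0.0950|/√(π² + ln²0.0950) = 0.600.

ζ ≈ 0.600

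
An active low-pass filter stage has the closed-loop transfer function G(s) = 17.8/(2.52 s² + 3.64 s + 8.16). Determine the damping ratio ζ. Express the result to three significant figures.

Dividing through by 2.52: denominator becomes s² + 1.444 s + 3.238.
So ω_n = √3.238 = 1.80 rad/s and ζ = 1.444/(2·1.80) = 0.401.

ζ ≈ 0.401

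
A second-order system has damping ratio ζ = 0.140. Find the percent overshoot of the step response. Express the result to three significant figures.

%OS ≈ 64.1%

For an underdamped second-order system, %OS = 100·exp(−πζ/√(1−ζ²)).
πζ/√(1−ζ²) = π·0.140/√(1−0.0196) = 0.4442, so %OS = 100·e^(−0.4442) = 64.1%.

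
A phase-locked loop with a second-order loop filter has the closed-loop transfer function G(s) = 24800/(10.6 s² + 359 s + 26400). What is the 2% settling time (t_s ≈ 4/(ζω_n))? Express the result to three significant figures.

t_s ≈ 0.236 s

Dividing through by 10.6: denominator becomes s² + 33.87 s + 2491.
So ω_n = √2491 = 49.9 rad/s and ζ = 33.87/(2·49.9) = 0.339.
t_s ≈ 4/(ζω_n) = 0.236 s.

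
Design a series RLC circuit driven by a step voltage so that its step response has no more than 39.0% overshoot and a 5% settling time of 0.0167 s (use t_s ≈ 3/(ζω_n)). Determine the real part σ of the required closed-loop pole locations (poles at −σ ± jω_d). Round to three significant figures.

The settling-time spec alone fixes σ = ζω_n = 3/t_s = 3/0.0167 = 180.
(Overshoot then fixes ζ = 0.287 and hence ω_d = σ·√(1−ζ²)/ζ = 599 rad/s.)

σ ≈ 180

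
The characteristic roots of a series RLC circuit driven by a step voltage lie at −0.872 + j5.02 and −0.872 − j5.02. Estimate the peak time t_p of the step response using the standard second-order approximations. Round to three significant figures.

t_p = π/ω_d with ω_d = 5.02 (the imaginary part), so t_p = 0.626 s.

t_p ≈ 0.626 s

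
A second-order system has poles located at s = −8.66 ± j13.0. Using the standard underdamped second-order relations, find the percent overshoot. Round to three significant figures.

|pole| = ω_n = √(8.66² + 13.0²) = 15.6 rad/s; ζ = cos θ = σ/ω_n = 0.554.
%OS = 100 e^{−πζ/√(1−ζ²)} with ζ = 0.554 gives 12.3%.

%OS ≈ 12.3%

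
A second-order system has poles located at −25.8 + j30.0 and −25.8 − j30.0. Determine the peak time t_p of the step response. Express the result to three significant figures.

t_p ≈ 0.105 s

t_p = π/ω_d with ω_d = 30.0 (the imaginary part), so t_p = 0.105 s.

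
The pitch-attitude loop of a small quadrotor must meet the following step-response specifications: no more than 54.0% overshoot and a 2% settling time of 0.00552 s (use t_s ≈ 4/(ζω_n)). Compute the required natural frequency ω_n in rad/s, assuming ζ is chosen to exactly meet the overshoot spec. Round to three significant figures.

ζ = −ln(OS)/√(π² + (ln OS)²). With OS = 0.540, ln OS = −0.6162 and ζ = 0.6162/3.201 = 0.192.
From t_s ≈ 4/(ζω_n): ω_n = 4/(ζ·t_s) = 4/(0.192·0.00552) = 3760 rad/s.

ω_n ≈ 3760 rad/s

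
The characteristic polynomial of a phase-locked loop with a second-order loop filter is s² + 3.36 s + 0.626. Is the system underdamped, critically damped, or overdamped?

overdamped

a² − 4b = 8.8 > 0 (two distinct real roots); the system is overdamped.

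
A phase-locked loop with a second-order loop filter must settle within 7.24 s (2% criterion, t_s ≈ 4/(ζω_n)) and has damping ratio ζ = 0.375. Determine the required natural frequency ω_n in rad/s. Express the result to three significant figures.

ω_n ≈ 1.47 rad/s

Rearranging t_s ≈ 4/(ζω_n) gives ω_n = 4/(ζ·t_s) = 4/(0.375 × 7.24) = 1.47 rad/s.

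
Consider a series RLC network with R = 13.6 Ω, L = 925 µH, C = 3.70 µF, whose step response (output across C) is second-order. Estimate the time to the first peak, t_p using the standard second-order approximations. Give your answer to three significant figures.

t_p ≈ 0.000204 s

For a series RLC circuit (capacitor voltage as output), ω_n = 1/√(LC) = 1/√(925 µH · 3.70 µF) = 17100 rad/s.
ζ = (R/2)·√(C/L) = (13.6/2)·√(3.70 µF/925 µH) = 0.430.
ω_d = ω_n√(1−ζ²) = 15400 rad/s. t_p = π/ω_d = 0.000204 s.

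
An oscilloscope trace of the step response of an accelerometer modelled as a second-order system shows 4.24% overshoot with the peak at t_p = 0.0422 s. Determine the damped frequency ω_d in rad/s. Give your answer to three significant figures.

t_p = π/ω_d, so ω_d = π/0.0422 = 74.4 rad/s.

ω_d ≈ 74.4 rad/s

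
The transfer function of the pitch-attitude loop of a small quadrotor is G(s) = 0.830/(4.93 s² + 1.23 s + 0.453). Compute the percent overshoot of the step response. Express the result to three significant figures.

Dividing through by 4.93: denominator becomes s² + 0.2495 s + 0.09189.
So ω_n = √0.09189 = 0.303 rad/s and ζ = 0.2495/(2·0.303) = 0.412.
Overshoot: exp(−π·0.412/√(1−0.412²)) = 0.242, i.e. 24.2%.

%OS ≈ 24.2%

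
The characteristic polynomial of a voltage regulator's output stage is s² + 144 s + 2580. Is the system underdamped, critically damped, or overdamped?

a² − 4b = 10000 > 0 (two distinct real roots); the system is overdamped.

overdamped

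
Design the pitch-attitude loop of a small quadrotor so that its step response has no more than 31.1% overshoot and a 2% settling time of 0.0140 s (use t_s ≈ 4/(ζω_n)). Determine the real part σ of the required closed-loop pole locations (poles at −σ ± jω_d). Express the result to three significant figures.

σ ≈ 286

The settling-time spec alone fixes σ = ζω_n = 4/t_s = 4/0.0140 = 286.
(Overshoot then fixes ζ = 0.348 and hence ω_d = σ·√(1−ζ²)/ζ = 769 rad/s.)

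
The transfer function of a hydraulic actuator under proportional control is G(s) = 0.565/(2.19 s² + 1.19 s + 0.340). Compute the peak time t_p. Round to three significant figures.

Dividing through by 2.19: denominator becomes s² + 0.5434 s + 0.1553.
So ω_n = √0.1553 = 0.394 rad/s and ζ = 0.5434/(2·0.394) = 0.690.
ω_d = ω_n√(1−ζ²) = 0.285 rad/s. t_p = π/ω_d = 11.0 s.

t_p ≈ 11.0 s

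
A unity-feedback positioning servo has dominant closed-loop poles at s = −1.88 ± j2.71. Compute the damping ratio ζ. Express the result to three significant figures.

|pole| = ω_n = √(1.88² + 2.71²) = 3.30 rad/s; ζ = cos θ = σ/ω_n = 0.570.

ζ ≈ 0.570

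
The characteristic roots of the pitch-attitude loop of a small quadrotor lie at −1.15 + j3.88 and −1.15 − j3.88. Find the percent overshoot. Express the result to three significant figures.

With σ = 1.15, ω_d = 3.88: ω_n = √(σ²+ω_d²) = 4.05 rad/s, ζ = σ/ω_n = 0.284.
%OS = 100·exp(−πζ/√(1−ζ²)) = 39.4%.

%OS ≈ 39.4%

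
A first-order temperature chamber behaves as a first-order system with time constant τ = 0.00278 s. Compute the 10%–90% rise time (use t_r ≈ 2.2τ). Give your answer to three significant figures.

t_r ≈ 0.00612 s

t_r ≈ 2.2τ = 0.00612 s.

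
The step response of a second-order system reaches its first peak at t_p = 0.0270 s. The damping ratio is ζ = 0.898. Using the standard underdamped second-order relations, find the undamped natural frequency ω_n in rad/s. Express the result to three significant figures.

ω_n ≈ 264 rad/s

Peak time t_p = π/ω_d, so ω_d = π/t_p = π/0.0270 = 116 rad/s.
ω_n = ω_d/√(1−ζ²) = 116/√0.194 = 264 rad/s.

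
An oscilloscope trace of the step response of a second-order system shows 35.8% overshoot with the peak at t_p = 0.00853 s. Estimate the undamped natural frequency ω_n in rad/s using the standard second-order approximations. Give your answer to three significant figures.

ω_n ≈ 387 rad/s

ζ from %OS: ζ = |ln 0.358|/√(π²+ln²0.358) = 0.311.
t_p = π/ω_d ⇒ ω_d = 368 rad/s; then ω_n = ω_d/√(1−ζ²) = 387 rad/s.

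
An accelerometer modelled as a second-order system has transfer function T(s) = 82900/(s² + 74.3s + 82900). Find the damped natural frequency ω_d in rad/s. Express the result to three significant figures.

ω_d ≈ 286 rad/s

ω_n = √82900 = 288 rad/s; ζ = 74.3/(2·288) = 0.129.
ω_d = 288·√(1 − 0.129²) = 286 rad/s.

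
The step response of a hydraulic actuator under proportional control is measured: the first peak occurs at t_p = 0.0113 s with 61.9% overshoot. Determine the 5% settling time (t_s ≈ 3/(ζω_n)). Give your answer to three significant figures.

t_s ≈ 0.0707 s

From the overshoot, ζ = −ln(OS)/√(π²+ln²(OS)) = 0.151.
From t_p = π/ω_d, ω_d = π/0.0113 = 278 rad/s, so ω_n = ω_d/√(1−ζ²) = 281 rad/s.
t_s ≈ 3/(ζω_n) = 3/(0.151·281) = 0.0707 s.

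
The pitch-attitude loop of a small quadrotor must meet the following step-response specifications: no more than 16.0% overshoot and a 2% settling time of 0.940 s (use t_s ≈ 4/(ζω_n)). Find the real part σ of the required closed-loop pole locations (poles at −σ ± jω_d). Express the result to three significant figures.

σ ≈ 4.26

The settling-time spec alone fixes σ = ζω_n = 4/t_s = 4/0.940 = 4.26.
(Overshoot then fixes ζ = 0.504 and hence ω_d = σ·√(1−ζ²)/ζ = 7.29 rad/s.)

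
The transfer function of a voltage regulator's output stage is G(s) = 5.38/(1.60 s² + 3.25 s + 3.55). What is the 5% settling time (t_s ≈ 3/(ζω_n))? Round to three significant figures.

Dividing through by 1.60: denominator becomes s² + 2.031 s + 2.219.
So ω_n = √2.219 = 1.49 rad/s and ζ = 2.031/(2·1.49) = 0.682.
t_s ≈ 3/(ζω_n) = 2.95 s.

t_s ≈ 2.95 s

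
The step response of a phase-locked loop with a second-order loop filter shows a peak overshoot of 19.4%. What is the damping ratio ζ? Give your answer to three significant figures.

ζ ≈ 0.463

Inverting the overshoot relation: ζ = |ln 0.194|/√(π² + ln²0.194) = 0.463.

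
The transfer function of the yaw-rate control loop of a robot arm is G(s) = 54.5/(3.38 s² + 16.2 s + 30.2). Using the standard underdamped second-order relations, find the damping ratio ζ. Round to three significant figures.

Dividing through by 3.38: denominator becomes s² + 4.793 s + 8.935.
So ω_n = √8.935 = 2.99 rad/s and ζ = 4.793/(2·2.99) = 0.802.

ζ ≈ 0.802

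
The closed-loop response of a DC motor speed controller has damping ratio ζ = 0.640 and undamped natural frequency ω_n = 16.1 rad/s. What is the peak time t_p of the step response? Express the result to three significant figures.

t_p ≈ 0.254 s

The damped frequency is ω_d = ω_n√(1−ζ²) = 16.1·√(1−0.410) = 12.4 rad/s.
Peak time t_p = π/ω_d = π/12.4 = 0.254 s.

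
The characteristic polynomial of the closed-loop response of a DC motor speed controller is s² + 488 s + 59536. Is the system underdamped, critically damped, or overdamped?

critically damped

a² − 4b = 488² − 4·59536 = 0 (repeated real root); the system is critically damped.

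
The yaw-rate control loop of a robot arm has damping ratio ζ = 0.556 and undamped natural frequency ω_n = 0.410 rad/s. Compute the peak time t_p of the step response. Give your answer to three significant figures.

The damped frequency is ω_d = ω_n√(1−ζ²) = 0.410·√(1−0.309) = 0.341 rad/s.
Peak time t_p = π/ω_d = π/0.341 = 9.22 s.

t_p ≈ 9.22 s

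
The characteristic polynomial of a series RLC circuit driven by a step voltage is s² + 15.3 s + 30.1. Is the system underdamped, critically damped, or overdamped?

overdamped

a² − 4b = 110 > 0 (two distinct real roots); the system is overdamped.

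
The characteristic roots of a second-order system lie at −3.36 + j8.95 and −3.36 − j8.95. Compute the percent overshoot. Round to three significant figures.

With σ = 3.36, ω_d = 8.95: ω_n = √(σ²+ω_d²) = 9.56 rad/s, ζ = σ/ω_n = 0.351.
%OS = 100·exp(−πζ/√(1−ζ²)) = 30.7%.

%OS ≈ 30.7%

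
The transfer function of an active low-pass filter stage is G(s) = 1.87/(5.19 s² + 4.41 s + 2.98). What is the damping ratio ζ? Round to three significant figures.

ζ ≈ 0.561

Dividing through by 5.19: denominator becomes s² + 0.8497 s + 0.5742.
So ω_n = √0.5742 = 0.758 rad/s and ζ = 0.8497/(2·0.758) = 0.561.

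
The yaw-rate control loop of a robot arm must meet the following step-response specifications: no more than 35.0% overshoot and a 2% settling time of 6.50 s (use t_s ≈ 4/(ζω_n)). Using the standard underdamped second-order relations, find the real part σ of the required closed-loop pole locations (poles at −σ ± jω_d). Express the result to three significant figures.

The settling-time spec alone fixes σ = ζω_n = 4/t_s = 4/6.50 = 0.615.
(Overshoot then fixes ζ = 0.317 and hence ω_d = σ·√(1−ζ²)/ζ = 1.84 rad/s.)

σ ≈ 0.615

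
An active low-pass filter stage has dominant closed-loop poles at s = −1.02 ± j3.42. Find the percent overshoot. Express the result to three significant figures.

%OS ≈ 39.2%

|pole| = ω_n = √(1.02² + 3.42²) = 3.57 rad/s; ζ = cos θ = σ/ω_n = 0.286.
%OS = 100·exp(−πζ/√(1−ζ²)) = 39.2%.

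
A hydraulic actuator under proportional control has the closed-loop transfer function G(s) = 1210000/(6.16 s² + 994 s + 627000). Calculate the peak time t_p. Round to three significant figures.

t_p ≈ 0.0102 s

Dividing through by 6.16: denominator becomes s² + 161.4 s + 101800.
So ω_n = √101800 = 319 rad/s and ζ = 161.4/(2·319) = 0.253.
The damped frequency ω_d = ω_n√(1−ζ²) = 309 rad/s. t_p = π/ω_d = 0.0102 s.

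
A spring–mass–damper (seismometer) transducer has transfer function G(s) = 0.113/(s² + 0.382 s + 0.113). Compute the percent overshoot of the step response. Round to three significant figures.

%OS ≈ 11.4%

Matching coefficients with s² + 2ζω_n s + ω_n² gives ω_n² = 0.113 ⇒ ω_n = 0.336 rad/s, and ζ = 0.382/(2ω_n) = 0.568.
%OS = 100 e^{−πζ/√(1−ζ²)} with ζ = 0.568 gives 11.4%.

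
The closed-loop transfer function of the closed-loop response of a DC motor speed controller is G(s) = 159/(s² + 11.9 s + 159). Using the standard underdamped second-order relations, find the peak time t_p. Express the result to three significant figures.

t_p ≈ 0.283 s

Comparing the denominator to s² + 2ζω_n s + ω_n²: ω_n = √159 = 12.6 rad/s, and 2ζω_n = 11.9 so ζ = 11.9/(2·12.6) = 0.472.
ω_d = ω_n√(1−ζ²) = 11.1 rad/s. Then t_p = π/ω_d = 0.283 s.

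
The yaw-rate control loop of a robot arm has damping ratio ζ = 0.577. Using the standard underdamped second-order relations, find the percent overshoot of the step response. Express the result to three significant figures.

For an underdamped second-order system, %OS = 100·exp(−πζ/√(1−ζ²)).
πζ/√(1−ζ²) = π·0.577/√(1−0.333) = 2.219, so %OS = 100·e^(−2.219) = 10.9%.

%OS ≈ 10.9%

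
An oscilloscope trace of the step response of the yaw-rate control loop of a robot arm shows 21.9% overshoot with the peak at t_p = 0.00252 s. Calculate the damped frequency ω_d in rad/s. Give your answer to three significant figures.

ω_d ≈ 1250 rad/s

t_p = π/ω_d, so ω_d = π/0.00252 = 1250 rad/s.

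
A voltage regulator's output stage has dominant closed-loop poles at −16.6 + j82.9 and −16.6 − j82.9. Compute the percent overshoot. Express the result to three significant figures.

With σ = 16.6, ω_d = 82.9: ω_n = √(σ²+ω_d²) = 84.5 rad/s, ζ = σ/ω_n = 0.196.
%OS = 100·exp(−πζ/√(1−ζ²)) = 53.3%.

%OS ≈ 53.3%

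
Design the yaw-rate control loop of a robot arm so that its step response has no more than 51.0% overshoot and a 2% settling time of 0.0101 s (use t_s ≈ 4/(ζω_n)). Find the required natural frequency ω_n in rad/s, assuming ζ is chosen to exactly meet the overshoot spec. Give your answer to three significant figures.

Inverting the overshoot relation: ζ = |ln 0.510|/√(π² + ln²0.510) = 0.210.
From t_s ≈ 4/(ζω_n): ω_n = 4/(ζ·t_s) = 4/(0.210·0.0101) = 1890 rad/s.

ω_n ≈ 1890 rad/s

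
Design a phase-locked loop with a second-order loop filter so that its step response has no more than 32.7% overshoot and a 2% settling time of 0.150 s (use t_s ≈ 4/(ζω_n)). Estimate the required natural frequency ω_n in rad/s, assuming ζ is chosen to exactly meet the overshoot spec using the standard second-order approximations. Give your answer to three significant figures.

ω_n ≈ 79.6 rad/s

From %OS = 100·exp(−πζ/√(1−ζ²)), invert to get ζ = −ln(OS)/√(π² + ln²(OS)) with OS = 0.327.
−ln 0.327 = 1.118, so ζ = 1.118/√(π² + 1.249) = 0.335.
Then ω_n = 4/(ζ t_s) = 4/(0.335 × 0.150) = 79.6 rad/s.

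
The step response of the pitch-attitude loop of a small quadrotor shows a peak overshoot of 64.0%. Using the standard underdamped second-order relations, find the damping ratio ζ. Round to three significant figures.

ζ = −ln(OS)/√(π² + (ln OS)²). With OS = 0.640, ln OS = −0.4463 and ζ = 0.4463/3.173 = 0.141.

ζ ≈ 0.141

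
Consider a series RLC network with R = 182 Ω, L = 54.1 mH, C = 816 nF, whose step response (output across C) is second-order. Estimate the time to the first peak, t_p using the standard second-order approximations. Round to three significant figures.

For a series RLC circuit (capacitor voltage as output), ω_n = 1/√(LC) = 1/√(54.1 mH · 816 nF) = 4760 rad/s.
ζ = (R/2)·√(C/L) = (182/2)·√(816 nF/54.1 mH) = 0.353.
ω_d = 4760·√(1 − 0.353²) = 4450 rad/s. t_p = π/ω_d = 0.000706 s.

t_p ≈ 0.000706 s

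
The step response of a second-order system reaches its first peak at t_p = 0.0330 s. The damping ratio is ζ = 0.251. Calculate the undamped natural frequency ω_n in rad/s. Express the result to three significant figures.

ω_n ≈ 98.3 rad/s

Peak time t_p = π/ω_d, so ω_d = π/t_p = π/0.0330 = 95.2 rad/s.
ω_n = ω_d/√(1−ζ²) = 95.2/√0.937 = 98.3 rad/s.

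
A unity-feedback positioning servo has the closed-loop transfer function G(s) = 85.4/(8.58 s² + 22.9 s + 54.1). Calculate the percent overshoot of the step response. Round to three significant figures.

Dividing through by 8.58: denominator becomes s² + 2.669 s + 6.305.
So ω_n = √6.305 = 2.51 rad/s and ζ = 2.669/(2·2.51) = 0.531.
Overshoot: exp(−π·0.531/√(1−0.531²)) = 0.139, i.e. 13.9%.

%OS ≈ 13.9%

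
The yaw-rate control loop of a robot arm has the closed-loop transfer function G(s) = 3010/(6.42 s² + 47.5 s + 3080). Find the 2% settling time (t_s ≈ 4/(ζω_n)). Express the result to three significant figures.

Dividing through by 6.42: denominator becomes s² + 7.399 s + 479.8.
So ω_n = √479.8 = 21.9 rad/s and ζ = 7.399/(2·21.9) = 0.169.
t_s ≈ 4/(ζω_n) = 1.08 s.

t_s ≈ 1.08 s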